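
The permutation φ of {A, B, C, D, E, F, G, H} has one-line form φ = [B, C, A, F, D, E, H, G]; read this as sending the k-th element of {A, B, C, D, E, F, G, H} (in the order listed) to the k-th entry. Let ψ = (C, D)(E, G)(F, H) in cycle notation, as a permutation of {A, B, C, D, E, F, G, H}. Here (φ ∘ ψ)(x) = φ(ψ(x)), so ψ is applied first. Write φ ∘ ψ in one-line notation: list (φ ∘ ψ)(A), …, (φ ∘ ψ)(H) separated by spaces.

B C F A H G D E

(φ ∘ ψ)(x) = φ(ψ(x)). Computing each image: φ(ψ(A)) = φ(A) = B, φ(ψ(B)) = φ(B) = C, φ(ψ(C)) = φ(D) = F, φ(ψ(D)) = φ(C) = A, φ(ψ(E)) = φ(G) = H, φ(ψ(F)) = φ(H) = G, φ(ψ(G)) = φ(E) = D, φ(ψ(H)) = φ(F) = E.
Hence φ ∘ ψ = [B C F A H G D E].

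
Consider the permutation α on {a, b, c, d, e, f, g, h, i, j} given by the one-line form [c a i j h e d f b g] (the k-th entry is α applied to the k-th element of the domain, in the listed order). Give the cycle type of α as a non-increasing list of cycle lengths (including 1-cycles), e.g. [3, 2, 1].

[4, 3, 3]

The disjoint cycles are (a c i b)(d j g)(e h f), with lengths 4, 3, 3 in non-increasing order.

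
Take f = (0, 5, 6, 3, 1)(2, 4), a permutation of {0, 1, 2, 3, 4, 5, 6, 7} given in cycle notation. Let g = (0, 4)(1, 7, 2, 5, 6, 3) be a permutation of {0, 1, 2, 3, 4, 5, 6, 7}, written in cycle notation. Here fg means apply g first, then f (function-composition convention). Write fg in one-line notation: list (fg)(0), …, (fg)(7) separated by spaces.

(fg)(x) = f(g(x)). Computing each image: f(g(0)) = f(4) = 2, f(g(1)) = f(7) = 7, f(g(2)) = f(5) = 6, f(g(3)) = f(1) = 0, f(g(4)) = f(0) = 5, f(g(5)) = f(6) = 3, f(g(6)) = f(3) = 1, f(g(7)) = f(2) = 4.
Hence fg = [2 7 6 0 5 3 1 4].

2 7 6 0 5 3 1 4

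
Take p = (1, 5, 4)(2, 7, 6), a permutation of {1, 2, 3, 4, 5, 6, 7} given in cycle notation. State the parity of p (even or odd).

even

The cycle lengths are 3, 3, 1.
A cycle is odd iff its length is even; p has 0 even-length cycles, so sgn(p) = (−1)^0 and p is even.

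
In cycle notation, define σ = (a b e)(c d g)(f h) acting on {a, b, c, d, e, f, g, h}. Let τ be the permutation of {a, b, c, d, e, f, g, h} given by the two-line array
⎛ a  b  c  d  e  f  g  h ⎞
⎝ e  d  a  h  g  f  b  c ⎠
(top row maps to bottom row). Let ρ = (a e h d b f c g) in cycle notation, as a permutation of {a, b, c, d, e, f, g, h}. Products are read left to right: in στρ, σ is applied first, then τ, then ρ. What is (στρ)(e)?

h

Chase e: σ(e) = a; τ(a) = e; ρ(e) = h. Hence (στρ)(e) = h.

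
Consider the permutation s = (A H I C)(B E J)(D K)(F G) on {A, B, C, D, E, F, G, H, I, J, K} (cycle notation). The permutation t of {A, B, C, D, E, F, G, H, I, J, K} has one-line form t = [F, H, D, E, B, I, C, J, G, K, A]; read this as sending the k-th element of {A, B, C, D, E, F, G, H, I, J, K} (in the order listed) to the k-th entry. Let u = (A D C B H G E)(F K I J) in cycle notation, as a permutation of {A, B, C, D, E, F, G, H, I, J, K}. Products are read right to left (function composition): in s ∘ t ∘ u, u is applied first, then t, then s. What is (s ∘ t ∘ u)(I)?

D

Apply the permutations in order: u(I) = J, then t(J) = K, then s(K) = D. So (s ∘ t ∘ u)(I) = D.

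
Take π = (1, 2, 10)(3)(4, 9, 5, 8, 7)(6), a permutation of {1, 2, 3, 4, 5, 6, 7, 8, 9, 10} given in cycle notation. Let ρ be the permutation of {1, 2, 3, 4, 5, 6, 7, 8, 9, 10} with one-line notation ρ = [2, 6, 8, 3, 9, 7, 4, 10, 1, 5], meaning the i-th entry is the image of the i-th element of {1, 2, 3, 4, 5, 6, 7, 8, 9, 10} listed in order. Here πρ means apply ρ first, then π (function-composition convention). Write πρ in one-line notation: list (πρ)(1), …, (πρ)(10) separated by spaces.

10 6 7 3 5 4 9 1 2 8

For each element, apply ρ then π: 1 → 2 → 10; 2 → 6 → 6; 3 → 8 → 7; 4 → 3 → 3; 5 → 9 → 5; 6 → 7 → 4; 7 → 4 → 9; 8 → 10 → 1; 9 → 1 → 2; 10 → 5 → 8.
Collecting the images, πρ = [10 6 7 3 5 4 9 1 2 8].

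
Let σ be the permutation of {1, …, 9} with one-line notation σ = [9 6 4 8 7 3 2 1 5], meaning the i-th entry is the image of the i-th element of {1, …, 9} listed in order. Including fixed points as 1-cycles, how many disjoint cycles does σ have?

The cycle decomposition is (1, 9, 5, 7, 2, 6, 3, 4, 8), which has 1 cycle (counting 1-cycles).

1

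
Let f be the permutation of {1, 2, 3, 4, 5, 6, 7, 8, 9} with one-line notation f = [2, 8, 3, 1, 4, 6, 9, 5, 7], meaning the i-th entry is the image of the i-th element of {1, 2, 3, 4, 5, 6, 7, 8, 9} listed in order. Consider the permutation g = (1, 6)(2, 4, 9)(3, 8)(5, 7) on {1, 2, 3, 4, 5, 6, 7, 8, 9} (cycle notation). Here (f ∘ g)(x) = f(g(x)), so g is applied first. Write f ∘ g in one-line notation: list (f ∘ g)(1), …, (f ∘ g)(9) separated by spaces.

Chase each element through g then f: 1 → 6 → 6; 2 → 4 → 1; 3 → 8 → 5; 4 → 9 → 7; 5 → 7 → 9; 6 → 1 → 2; 7 → 5 → 4; 8 → 3 → 3; 9 → 2 → 8.
So f ∘ g in one-line form is 6 1 5 7 9 2 4 3 8.

6 1 5 7 9 2 4 3 8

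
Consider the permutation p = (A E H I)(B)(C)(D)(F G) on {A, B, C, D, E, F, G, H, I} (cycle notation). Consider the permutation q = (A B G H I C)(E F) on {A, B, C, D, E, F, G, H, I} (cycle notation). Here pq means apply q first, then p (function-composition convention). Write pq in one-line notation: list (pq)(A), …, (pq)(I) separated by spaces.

B F E D G H I A C

(pq)(x) = p(q(x)). Computing each image: p(q(A)) = p(B) = B, p(q(B)) = p(G) = F, p(q(C)) = p(A) = E, p(q(D)) = p(D) = D, p(q(E)) = p(F) = G, p(q(F)) = p(E) = H, p(q(G)) = p(H) = I, p(q(H)) = p(I) = A, p(q(I)) = p(C) = C.
Hence pq = [B F E D G H I A C].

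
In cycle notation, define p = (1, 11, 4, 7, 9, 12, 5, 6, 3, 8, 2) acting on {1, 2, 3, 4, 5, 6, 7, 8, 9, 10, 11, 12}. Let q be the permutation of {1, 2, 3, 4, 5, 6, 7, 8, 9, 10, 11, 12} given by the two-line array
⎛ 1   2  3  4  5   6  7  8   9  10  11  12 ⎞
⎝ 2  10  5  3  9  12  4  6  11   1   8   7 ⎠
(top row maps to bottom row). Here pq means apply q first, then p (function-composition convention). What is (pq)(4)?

(pq)(4) = p(q(4)). q(4) = 3, then p(3) = 8. So (pq)(4) = 8.

8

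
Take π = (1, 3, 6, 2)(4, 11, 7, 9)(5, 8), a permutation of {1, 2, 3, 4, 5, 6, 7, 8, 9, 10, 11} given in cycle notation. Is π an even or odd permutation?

The cycle lengths are 4, 4, 2, 1.
A cycle of length ℓ contributes ℓ−1 transpositions, so π is a product of 3 + 3 + 1 = 7 transpositions — odd.

odd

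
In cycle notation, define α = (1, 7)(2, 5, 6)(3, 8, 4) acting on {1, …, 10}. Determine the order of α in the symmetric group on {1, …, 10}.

6

The disjoint cycles have lengths 3, 3, 2, 1, 1.
Since disjoint cycles commute, ord(α) = lcm(3, 3, 2) = 6.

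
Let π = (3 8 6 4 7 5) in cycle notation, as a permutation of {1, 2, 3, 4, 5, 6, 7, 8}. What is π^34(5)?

5 lies in the 6-cycle (3 8 6 4 7 5).
Since the cycle has length 6, π^34 acts on it the same as π^4 (34 mod 6 = 4).
Stepping 4 places around the cycle: 5 → 3 → 8 → 6 → 4.

4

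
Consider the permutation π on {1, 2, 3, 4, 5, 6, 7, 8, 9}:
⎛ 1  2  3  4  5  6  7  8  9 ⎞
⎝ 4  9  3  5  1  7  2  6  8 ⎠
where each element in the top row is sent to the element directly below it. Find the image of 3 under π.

3

The entry below 3 in the array is 3, so π(3) = 3.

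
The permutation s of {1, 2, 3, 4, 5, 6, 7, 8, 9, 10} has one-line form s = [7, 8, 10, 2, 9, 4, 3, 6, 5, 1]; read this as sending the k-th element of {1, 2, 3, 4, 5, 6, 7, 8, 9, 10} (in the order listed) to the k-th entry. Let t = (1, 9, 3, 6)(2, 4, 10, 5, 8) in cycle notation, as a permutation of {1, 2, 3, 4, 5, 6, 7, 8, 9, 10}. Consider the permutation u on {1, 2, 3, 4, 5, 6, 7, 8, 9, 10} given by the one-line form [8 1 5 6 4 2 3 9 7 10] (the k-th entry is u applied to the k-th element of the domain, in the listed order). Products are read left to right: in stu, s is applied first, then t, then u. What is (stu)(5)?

5

(stu)(5) = u(t(s(5))). s(5) = 9, then t(9) = 3, then u(3) = 5, so the result is 5.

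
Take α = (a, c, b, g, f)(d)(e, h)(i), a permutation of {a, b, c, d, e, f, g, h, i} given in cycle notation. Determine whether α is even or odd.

The cycle lengths are 5, 2, 1, 1.
A cycle is odd iff its length is even; α has 1 even-length cycle, so sgn(α) = (−1)^1 and α is odd.

odd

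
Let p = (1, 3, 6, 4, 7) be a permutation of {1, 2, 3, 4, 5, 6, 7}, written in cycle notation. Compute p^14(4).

4 lies in the 5-cycle (1, 3, 6, 4, 7).
On a 5-cycle, p^5 is the identity, so p^14 = p^4 there (14 ≡ 4 mod 5).
Stepping 4 places around the cycle: 4 → 7 → 1 → 3 → 6.

6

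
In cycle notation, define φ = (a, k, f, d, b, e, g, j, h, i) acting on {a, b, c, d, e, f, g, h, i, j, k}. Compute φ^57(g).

d

g lies in the 10-cycle (a, k, f, d, b, e, g, j, h, i).
Powers repeat with period 10 on this cycle, and 57 mod 10 = 7, so φ^57(g) = φ^7(g).
Advancing 7 steps from g: g → j → h → i → a → k → f → d.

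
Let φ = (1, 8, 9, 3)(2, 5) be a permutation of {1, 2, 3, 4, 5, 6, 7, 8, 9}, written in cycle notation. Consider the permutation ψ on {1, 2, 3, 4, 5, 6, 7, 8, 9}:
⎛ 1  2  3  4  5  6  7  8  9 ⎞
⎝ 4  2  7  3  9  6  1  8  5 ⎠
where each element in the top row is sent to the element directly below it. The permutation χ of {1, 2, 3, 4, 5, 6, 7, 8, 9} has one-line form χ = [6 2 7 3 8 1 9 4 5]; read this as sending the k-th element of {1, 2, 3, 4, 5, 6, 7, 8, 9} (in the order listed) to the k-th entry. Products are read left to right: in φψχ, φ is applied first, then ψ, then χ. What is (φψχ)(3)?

3

(φψχ)(3) = χ(ψ(φ(3))). φ(3) = 1, then ψ(1) = 4, then χ(4) = 3, so the result is 3.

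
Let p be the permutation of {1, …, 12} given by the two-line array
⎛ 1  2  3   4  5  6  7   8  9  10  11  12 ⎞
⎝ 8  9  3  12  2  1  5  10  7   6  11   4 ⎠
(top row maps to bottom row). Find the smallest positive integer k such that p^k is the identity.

4

The disjoint-cycle form of p has cycle lengths 4, 4, 2, 1, 1.
The order is lcm(4, 4, 2) = 4.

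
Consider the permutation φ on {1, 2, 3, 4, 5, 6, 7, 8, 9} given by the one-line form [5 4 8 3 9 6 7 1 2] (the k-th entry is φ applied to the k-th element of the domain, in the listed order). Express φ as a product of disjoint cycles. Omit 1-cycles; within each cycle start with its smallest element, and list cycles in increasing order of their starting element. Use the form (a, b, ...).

Iterating φ from 1 gives 1 → 5 → 9 → 2 → 4 → 3 → 8 → 1; that is the 7-cycle (1, 5, 9, 2, 4, 3, 8).
Continuing from each remaining unvisited element yields (1, 5, 9, 2, 4, 3, 8).

(1, 5, 9, 2, 4, 3, 8)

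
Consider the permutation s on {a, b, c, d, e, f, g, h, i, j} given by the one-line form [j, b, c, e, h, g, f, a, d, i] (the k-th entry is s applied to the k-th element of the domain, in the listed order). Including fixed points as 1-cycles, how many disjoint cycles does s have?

The cycle decomposition is (a, j, i, d, e, h)(b)(c)(f, g), which has 4 cycles (counting 1-cycles).

4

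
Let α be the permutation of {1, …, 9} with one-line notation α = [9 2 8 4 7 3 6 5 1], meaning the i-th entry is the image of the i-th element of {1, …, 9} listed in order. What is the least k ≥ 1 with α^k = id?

Decomposing into disjoint cycles gives cycle lengths 5, 2, 1, 1.
Since disjoint cycles commute, ord(α) = lcm(5, 2) = 10.

10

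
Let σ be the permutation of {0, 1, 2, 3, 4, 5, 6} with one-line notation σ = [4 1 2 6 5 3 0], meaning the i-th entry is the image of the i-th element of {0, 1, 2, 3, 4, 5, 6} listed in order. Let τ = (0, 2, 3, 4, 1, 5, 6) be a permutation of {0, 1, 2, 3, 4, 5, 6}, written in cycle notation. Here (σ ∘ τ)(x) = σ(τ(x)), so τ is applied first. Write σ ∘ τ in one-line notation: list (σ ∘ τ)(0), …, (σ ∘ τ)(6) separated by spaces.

2 3 6 5 1 0 4

Chase each element through τ then σ: 0 → 2 → 2; 1 → 5 → 3; 2 → 3 → 6; 3 → 4 → 5; 4 → 1 → 1; 5 → 6 → 0; 6 → 0 → 4.
So σ ∘ τ in one-line form is 2 3 6 5 1 0 4.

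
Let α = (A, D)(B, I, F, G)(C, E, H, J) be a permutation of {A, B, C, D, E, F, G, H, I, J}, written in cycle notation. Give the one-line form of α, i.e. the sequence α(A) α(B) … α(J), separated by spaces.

D I E A H G B J F C

Image by image: A→D, B→I, C→E, D→A, E→H, F→G, G→B, H→J, I→F, J→C.
So the one-line form is D I E A H G B J F C.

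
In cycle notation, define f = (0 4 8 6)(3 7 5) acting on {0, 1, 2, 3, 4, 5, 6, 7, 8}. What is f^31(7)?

5

7 lies in the 3-cycle (3 7 5).
On a 3-cycle, f^3 is the identity, so f^31 = f^1 there (31 ≡ 1 mod 3).
Advancing 1 step from 7: 7 → 5.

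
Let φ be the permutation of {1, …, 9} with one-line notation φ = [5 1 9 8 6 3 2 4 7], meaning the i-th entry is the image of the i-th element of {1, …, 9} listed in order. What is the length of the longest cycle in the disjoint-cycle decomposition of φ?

7

Decomposing into disjoint cycles gives (1 5 6 3 9 7 2)(4 8); the longest has length 7.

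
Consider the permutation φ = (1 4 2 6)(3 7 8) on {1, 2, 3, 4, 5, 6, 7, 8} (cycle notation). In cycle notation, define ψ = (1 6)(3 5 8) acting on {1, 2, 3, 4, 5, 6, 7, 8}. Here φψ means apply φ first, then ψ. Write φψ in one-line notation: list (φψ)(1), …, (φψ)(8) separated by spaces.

(φψ)(x) = ψ(φ(x)). Computing each image: ψ(φ(1)) = ψ(4) = 4, ψ(φ(2)) = ψ(6) = 1, ψ(φ(3)) = ψ(7) = 7, ψ(φ(4)) = ψ(2) = 2, ψ(φ(5)) = ψ(5) = 8, ψ(φ(6)) = ψ(1) = 6, ψ(φ(7)) = ψ(8) = 3, ψ(φ(8)) = ψ(3) = 5.
Hence φψ = [4 1 7 2 8 6 3 5].

4 1 7 2 8 6 3 5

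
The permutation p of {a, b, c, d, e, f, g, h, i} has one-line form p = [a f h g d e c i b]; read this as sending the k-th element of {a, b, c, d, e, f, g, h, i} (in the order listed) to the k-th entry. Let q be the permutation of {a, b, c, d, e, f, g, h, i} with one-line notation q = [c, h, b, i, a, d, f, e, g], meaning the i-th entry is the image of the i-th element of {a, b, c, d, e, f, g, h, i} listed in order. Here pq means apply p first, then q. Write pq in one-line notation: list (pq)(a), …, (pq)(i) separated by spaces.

Chase each element through p then q: a → a → c; b → f → d; c → h → e; d → g → f; e → d → i; f → e → a; g → c → b; h → i → g; i → b → h.
So pq in one-line form is c d e f i a b g h.

c d e f i a b g h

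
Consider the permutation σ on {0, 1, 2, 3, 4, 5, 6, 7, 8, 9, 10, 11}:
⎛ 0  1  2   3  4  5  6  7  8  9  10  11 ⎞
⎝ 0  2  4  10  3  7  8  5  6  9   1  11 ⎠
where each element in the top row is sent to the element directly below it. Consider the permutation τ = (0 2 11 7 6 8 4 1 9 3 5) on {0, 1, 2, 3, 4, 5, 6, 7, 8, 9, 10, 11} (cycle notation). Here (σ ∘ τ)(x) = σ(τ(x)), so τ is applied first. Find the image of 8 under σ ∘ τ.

3

τ(8) = 4, then σ(4) = 3; composing gives (σ ∘ τ)(8) = 3.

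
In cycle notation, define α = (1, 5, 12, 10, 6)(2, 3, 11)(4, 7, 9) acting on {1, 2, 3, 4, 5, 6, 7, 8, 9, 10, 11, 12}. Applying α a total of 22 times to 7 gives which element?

7 lies in the 3-cycle (4, 7, 9).
Since the cycle has length 3, α^22 acts on it the same as α^1 (22 mod 3 = 1).
Advancing 1 step from 7: 7 → 9.

9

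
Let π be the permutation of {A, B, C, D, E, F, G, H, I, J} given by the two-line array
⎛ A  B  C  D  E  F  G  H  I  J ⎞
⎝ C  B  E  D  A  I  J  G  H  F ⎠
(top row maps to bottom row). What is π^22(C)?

Tracing C → E → … returns to C after 3 steps, so C lies in a 3-cycle (A C E).
Powers repeat with period 3 on this cycle, and 22 mod 3 = 1, so π^22(C) = π^1(C).
Stepping 1 place around the cycle: C → E.

E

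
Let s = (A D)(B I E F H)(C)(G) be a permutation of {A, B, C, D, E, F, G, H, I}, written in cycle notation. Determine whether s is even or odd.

The cycle lengths are 5, 2, 1, 1.
A cycle is odd iff its length is even; s has 1 even-length cycle, so sgn(s) = (−1)^1 and s is odd.

odd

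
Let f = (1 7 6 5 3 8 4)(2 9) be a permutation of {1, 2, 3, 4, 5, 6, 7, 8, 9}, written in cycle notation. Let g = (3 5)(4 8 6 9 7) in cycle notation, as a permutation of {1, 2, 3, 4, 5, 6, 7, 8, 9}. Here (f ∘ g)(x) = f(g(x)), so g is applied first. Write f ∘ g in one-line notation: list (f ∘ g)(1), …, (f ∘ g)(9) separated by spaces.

For each element, apply g then f: 1 → 1 → 7; 2 → 2 → 9; 3 → 5 → 3; 4 → 8 → 4; 5 → 3 → 8; 6 → 9 → 2; 7 → 4 → 1; 8 → 6 → 5; 9 → 7 → 6.
So f ∘ g in one-line form is 7 9 3 4 8 2 1 5 6.

7 9 3 4 8 2 1 5 6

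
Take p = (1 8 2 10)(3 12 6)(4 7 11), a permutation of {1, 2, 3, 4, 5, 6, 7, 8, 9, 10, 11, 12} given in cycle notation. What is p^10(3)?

12

3 lies in the 3-cycle (3 12 6).
On a 3-cycle, p^3 is the identity, so p^10 = p^1 there (10 ≡ 1 mod 3).
Stepping 1 place around the cycle: 3 → 12.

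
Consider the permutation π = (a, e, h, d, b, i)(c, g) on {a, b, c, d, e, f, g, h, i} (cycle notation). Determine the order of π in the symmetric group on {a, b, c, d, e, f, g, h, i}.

The cycle type of π is (6, 2, 1).
The order of π is the least common multiple of its cycle lengths: lcm(6, 2) = 6.

6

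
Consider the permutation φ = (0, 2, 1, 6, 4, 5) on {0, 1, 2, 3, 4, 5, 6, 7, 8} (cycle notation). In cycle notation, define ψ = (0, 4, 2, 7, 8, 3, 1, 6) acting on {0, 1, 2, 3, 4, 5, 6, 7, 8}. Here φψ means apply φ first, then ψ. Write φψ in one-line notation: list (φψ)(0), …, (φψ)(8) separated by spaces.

7 0 6 1 5 4 2 8 3

(φψ)(x) = ψ(φ(x)). Computing each image: ψ(φ(0)) = ψ(2) = 7, ψ(φ(1)) = ψ(6) = 0, ψ(φ(2)) = ψ(1) = 6, ψ(φ(3)) = ψ(3) = 1, ψ(φ(4)) = ψ(5) = 5, ψ(φ(5)) = ψ(0) = 4, ψ(φ(6)) = ψ(4) = 2, ψ(φ(7)) = ψ(7) = 8, ψ(φ(8)) = ψ(8) = 3.
Hence φψ = [7 0 6 1 5 4 2 8 3].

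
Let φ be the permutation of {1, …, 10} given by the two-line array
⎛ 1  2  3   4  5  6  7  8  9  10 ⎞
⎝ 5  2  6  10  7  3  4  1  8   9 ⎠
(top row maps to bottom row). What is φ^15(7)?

4

Tracing 7 → 4 → … returns to 7 after 7 steps, so 7 lies in a 7-cycle (1 5 7 4 10 9 8).
Since the cycle has length 7, φ^15 acts on it the same as φ^1 (15 mod 7 = 1).
Stepping 1 place around the cycle: 7 → 4.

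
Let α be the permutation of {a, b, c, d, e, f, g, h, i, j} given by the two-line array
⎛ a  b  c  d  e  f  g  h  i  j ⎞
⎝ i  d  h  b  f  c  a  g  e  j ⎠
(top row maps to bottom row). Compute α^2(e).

Tracing e → f → … returns to e after 7 steps, so e lies in a 7-cycle (a i e f c h g).
Advancing 2 steps from e: e → f → c.

c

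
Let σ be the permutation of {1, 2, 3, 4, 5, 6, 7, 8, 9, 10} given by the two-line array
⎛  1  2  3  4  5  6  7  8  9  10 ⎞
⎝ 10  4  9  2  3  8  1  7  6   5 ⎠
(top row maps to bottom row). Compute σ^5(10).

8

Tracing 10 → 5 → … returns to 10 after 8 steps, so 10 lies in an 8-cycle (1, 10, 5, 3, 9, 6, 8, 7).
Stepping 5 places around the cycle: 10 → 5 → 3 → 9 → 6 → 8.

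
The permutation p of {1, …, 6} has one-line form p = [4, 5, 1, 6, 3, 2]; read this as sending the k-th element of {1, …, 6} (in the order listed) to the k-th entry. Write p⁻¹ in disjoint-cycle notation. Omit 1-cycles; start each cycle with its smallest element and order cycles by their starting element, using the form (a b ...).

The cycle decomposition of p is (1 4 6 2 5 3).
The inverse reverses every cycle; in canonical form, p⁻¹ = (1 3 5 2 6 4).

(1 3 5 2 6 4)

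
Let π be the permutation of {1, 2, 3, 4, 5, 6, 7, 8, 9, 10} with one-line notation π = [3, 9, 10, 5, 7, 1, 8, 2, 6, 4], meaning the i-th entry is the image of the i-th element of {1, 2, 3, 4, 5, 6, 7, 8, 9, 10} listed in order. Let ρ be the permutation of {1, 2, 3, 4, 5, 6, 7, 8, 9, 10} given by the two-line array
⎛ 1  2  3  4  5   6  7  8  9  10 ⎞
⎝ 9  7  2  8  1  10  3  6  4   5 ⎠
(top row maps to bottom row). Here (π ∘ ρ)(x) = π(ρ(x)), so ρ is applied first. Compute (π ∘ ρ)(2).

8

(π ∘ ρ)(2) = π(ρ(2)). ρ(2) = 7, then π(7) = 8. So (π ∘ ρ)(2) = 8.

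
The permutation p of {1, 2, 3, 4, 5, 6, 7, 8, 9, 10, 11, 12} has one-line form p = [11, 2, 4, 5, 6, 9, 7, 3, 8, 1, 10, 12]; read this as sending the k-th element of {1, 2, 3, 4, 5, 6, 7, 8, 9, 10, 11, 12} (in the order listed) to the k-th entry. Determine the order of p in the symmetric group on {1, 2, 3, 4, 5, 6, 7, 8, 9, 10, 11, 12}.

6

Writing p as disjoint cycles, the cycle lengths are 6, 3, 1, 1, 1.
The order is lcm(6, 3) = 6.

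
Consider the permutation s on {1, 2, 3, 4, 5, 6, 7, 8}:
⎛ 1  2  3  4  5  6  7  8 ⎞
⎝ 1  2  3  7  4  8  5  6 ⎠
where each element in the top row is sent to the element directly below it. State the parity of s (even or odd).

odd

In disjoint-cycle form the cycle lengths are 3, 2, 1, 1, 1.
A cycle of length ℓ contributes ℓ−1 transpositions, so s is a product of 2 + 1 = 3 transpositions — odd.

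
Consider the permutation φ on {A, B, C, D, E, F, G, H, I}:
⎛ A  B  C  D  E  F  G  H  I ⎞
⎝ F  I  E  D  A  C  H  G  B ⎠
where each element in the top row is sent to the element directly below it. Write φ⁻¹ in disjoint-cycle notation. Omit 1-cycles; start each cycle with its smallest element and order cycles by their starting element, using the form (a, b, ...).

The cycle decomposition of φ is (A, F, C, E)(B, I)(G, H).
The inverse reverses every cycle; in canonical form, φ⁻¹ = (A, E, C, F)(B, I)(G, H).

(A, E, C, F)(B, I)(G, H)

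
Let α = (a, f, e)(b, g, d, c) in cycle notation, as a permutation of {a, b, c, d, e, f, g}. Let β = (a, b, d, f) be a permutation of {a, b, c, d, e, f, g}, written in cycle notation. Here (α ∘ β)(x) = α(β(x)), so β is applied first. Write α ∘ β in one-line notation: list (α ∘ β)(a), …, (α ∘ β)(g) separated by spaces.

Chase each element through β then α: a → b → g; b → d → c; c → c → b; d → f → e; e → e → a; f → a → f; g → g → d.
Collecting the images, α ∘ β = [g c b e a f d].

g c b e a f d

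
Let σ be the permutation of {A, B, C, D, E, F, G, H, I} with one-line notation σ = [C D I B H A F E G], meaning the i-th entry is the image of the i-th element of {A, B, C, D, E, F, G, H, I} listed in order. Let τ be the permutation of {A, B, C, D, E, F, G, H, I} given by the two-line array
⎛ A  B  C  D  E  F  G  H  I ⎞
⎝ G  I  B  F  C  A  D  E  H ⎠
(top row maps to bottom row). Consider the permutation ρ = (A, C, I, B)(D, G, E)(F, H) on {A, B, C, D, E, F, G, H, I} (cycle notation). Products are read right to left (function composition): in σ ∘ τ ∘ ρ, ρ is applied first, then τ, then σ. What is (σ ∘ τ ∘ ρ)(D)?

Chase D: ρ(D) = G; τ(G) = D; σ(D) = B. Hence (σ ∘ τ ∘ ρ)(D) = B.

B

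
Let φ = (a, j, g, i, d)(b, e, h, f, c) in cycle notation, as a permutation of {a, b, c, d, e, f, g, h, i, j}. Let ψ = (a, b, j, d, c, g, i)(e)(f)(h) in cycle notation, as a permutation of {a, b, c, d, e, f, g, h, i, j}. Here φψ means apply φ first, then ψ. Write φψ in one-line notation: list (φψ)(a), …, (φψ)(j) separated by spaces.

For each element, apply φ then ψ: a → j → d; b → e → e; c → b → j; d → a → b; e → h → h; f → c → g; g → i → a; h → f → f; i → d → c; j → g → i.
So φψ in one-line form is d e j b h g a f c i.

d e j b h g a f c i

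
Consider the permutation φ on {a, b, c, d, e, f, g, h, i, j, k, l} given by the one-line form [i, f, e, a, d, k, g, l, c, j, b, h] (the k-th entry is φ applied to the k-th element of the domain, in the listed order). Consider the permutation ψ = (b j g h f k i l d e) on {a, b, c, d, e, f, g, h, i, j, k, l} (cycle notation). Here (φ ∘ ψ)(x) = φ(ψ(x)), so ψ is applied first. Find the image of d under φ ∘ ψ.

d

ψ(d) = e, then φ(e) = d; composing gives (φ ∘ ψ)(d) = d.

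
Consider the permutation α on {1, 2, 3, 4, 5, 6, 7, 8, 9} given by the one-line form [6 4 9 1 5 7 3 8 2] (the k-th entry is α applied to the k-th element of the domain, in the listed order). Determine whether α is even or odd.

In disjoint-cycle form the cycle lengths are 7, 1, 1.
A cycle of length ℓ contributes ℓ−1 transpositions, so α is a product of 6 transpositions — even.

even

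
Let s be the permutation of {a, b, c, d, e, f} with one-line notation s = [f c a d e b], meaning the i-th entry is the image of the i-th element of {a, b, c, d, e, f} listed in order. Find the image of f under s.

f is element number 6 of the domain, and entry number 6 of the one-line form is b, so s(f) = b.

b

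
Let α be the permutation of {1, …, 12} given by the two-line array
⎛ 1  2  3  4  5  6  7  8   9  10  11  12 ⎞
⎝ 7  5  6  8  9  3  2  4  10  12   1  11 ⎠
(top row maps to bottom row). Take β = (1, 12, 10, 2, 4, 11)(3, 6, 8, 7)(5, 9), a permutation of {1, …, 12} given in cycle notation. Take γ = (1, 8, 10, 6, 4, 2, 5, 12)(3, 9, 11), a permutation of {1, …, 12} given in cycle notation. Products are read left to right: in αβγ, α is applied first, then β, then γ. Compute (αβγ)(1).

9

Apply the permutations in order: α(1) = 7, then β(7) = 3, then γ(3) = 9. So (αβγ)(1) = 9.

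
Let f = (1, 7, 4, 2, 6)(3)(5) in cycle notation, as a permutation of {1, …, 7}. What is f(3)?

The 1-cycle (3) fixes 3, so f(3) = 3.

3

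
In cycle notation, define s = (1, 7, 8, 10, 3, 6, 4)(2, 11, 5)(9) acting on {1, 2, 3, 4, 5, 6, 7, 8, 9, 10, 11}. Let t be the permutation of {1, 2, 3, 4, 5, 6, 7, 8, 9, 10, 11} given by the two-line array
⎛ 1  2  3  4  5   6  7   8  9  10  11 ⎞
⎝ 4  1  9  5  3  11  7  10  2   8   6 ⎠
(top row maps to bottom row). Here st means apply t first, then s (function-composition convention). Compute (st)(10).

10

First apply t: t(10) = 8, then s(8) = 10. Thus (st)(10) = 10.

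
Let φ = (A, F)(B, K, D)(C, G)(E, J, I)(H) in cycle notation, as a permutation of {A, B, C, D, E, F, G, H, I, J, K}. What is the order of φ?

The cycle type of φ is (3, 3, 2, 2, 1).
Since disjoint cycles commute, ord(φ) = lcm(3, 3, 2, 2) = 6.

6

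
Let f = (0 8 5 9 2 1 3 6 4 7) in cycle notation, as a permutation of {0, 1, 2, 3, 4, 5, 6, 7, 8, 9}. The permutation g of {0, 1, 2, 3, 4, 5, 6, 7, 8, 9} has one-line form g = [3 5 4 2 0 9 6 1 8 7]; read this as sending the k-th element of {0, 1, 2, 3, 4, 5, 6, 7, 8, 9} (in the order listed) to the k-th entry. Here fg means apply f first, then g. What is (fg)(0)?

First apply f: f(0) = 8, then g(8) = 8. Thus (fg)(0) = 8.

8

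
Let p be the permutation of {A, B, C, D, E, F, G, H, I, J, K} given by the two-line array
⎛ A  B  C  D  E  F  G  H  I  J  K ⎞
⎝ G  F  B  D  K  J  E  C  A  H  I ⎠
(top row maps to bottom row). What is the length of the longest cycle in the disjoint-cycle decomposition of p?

5

Decomposing into disjoint cycles gives (A G E K I)(B F J H C); the longest has length 5.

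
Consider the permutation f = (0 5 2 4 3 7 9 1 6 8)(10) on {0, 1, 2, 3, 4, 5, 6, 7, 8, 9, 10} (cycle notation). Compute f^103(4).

9

4 lies in the 10-cycle (0 5 2 4 3 7 9 1 6 8).
Powers repeat with period 10 on this cycle, and 103 mod 10 = 3, so f^103(4) = f^3(4).
Advancing 3 steps from 4: 4 → 3 → 7 → 9.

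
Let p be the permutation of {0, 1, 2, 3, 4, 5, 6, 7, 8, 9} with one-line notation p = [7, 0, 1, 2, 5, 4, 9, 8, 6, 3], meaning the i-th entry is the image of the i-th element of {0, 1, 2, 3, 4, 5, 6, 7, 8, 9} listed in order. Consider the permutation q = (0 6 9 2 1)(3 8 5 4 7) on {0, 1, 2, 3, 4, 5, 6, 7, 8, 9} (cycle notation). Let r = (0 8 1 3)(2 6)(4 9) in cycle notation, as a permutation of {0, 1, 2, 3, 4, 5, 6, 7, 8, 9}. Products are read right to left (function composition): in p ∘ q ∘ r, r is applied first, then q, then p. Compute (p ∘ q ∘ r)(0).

4

(p ∘ q ∘ r)(0) = p(q(r(0))). r(0) = 8, then q(8) = 5, then p(5) = 4, so the result is 4.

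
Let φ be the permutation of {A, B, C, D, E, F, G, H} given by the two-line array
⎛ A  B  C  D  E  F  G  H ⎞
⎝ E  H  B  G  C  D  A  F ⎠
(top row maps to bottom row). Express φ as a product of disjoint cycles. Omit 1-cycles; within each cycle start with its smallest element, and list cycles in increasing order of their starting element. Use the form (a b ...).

(A E C B H F D G)

From A: A → E → C → B → H → F → D → G → A, closing the cycle (A E C B H F D G).
Continuing from each remaining unvisited element yields (A E C B H F D G).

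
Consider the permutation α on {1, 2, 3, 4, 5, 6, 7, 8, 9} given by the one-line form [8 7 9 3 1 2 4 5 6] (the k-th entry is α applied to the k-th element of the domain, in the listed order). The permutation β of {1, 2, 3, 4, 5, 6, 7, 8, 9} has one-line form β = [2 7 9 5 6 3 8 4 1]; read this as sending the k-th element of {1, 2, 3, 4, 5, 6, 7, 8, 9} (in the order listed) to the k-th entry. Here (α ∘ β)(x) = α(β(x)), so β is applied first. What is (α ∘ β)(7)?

First apply β: β(7) = 8, then α(8) = 5. Thus (α ∘ β)(7) = 5.

5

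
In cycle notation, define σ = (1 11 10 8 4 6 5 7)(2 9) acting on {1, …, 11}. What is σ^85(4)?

11

4 lies in the 8-cycle (1 11 10 8 4 6 5 7).
Powers repeat with period 8 on this cycle, and 85 mod 8 = 5, so σ^85(4) = σ^5(4).
Stepping 5 places around the cycle: 4 → 6 → 5 → 7 → 1 → 11.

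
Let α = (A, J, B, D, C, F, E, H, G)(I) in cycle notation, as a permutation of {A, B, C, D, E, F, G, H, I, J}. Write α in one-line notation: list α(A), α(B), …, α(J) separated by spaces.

Image by image: A→J, B→D, C→F, D→C, E→H, F→E, G→A, H→G, I→I, J→B.
Listing these in domain order gives J D F C H E A G I B.

J D F C H E A G I B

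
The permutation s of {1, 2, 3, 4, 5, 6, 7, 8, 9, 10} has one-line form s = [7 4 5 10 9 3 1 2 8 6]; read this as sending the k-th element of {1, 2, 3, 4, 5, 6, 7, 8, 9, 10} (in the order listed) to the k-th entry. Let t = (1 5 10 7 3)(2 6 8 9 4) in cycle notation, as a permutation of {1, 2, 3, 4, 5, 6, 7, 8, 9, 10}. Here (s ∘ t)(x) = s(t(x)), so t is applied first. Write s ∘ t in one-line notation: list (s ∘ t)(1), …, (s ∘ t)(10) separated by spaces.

Chase each element through t then s: 1 → 5 → 9; 2 → 6 → 3; 3 → 1 → 7; 4 → 2 → 4; 5 → 10 → 6; 6 → 8 → 2; 7 → 3 → 5; 8 → 9 → 8; 9 → 4 → 10; 10 → 7 → 1.
So s ∘ t in one-line form is 9 3 7 4 6 2 5 8 10 1.

9 3 7 4 6 2 5 8 10 1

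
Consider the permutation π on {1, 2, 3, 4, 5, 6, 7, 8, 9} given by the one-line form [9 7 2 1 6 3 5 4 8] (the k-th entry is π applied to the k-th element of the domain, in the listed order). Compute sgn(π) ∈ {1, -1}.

-1

In disjoint-cycle form the cycle lengths are 5, 4.
A cycle is odd iff its length is even; π has 1 even-length cycle, so sgn(π) = (−1)^1 and π is odd.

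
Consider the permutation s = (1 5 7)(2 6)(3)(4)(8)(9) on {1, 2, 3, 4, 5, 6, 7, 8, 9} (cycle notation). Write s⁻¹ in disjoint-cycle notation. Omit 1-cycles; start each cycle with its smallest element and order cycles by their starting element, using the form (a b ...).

(1 7 5)(2 6)

If s sends a → b within a cycle, s⁻¹ sends b → a; equivalently, reverse each cycle.
Reversing each cycle of s and rotating so the smallest element leads gives (1 7 5)(2 6).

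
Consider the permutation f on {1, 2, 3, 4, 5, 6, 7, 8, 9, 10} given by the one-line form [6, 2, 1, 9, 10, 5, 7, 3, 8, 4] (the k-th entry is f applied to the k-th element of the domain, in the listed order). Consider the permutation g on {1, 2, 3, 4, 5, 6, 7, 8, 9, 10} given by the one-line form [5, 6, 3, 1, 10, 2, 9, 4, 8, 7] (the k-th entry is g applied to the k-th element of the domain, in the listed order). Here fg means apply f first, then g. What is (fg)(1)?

First apply f: f(1) = 6, then g(6) = 2. Thus (fg)(1) = 2.

2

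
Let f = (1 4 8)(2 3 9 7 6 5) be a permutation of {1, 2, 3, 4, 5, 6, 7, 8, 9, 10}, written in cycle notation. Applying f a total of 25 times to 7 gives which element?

6

7 lies in the 6-cycle (2 3 9 7 6 5).
On a 6-cycle, f^6 is the identity, so f^25 = f^1 there (25 ≡ 1 mod 6).
Stepping 1 place around the cycle: 7 → 6.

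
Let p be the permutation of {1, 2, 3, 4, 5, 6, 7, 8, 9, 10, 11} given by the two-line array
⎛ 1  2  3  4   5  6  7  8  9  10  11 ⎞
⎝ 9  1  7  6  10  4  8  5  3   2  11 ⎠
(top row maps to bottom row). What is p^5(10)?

Tracing 10 → 2 → … returns to 10 after 8 steps, so 10 lies in an 8-cycle (1, 9, 3, 7, 8, 5, 10, 2).
Stepping 5 places around the cycle: 10 → 2 → 1 → 9 → 3 → 7.

7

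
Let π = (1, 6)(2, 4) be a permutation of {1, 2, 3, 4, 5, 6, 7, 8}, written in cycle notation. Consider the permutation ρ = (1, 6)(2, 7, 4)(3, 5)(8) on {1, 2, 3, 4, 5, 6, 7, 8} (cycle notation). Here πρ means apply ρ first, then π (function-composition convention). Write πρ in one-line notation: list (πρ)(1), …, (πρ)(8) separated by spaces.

For each element, apply ρ then π: 1 → 6 → 1; 2 → 7 → 7; 3 → 5 → 5; 4 → 2 → 4; 5 → 3 → 3; 6 → 1 → 6; 7 → 4 → 2; 8 → 8 → 8.
So πρ in one-line form is 1 7 5 4 3 6 2 8.

1 7 5 4 3 6 2 8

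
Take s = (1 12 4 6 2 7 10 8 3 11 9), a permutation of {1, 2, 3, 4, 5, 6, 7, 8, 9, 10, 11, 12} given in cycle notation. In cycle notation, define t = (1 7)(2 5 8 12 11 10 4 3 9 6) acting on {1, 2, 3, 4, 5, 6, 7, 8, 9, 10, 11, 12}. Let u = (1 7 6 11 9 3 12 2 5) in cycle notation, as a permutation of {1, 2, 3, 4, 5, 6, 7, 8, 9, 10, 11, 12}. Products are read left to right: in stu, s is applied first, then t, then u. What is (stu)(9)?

Chase 9: s(9) = 1; t(1) = 7; u(7) = 6. Hence (stu)(9) = 6.

6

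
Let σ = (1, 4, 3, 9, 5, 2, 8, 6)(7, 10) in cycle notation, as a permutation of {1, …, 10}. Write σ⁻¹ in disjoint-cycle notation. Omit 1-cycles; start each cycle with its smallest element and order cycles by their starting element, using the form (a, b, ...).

(1, 6, 8, 2, 5, 9, 3, 4)(7, 10)

If σ sends a → b within a cycle, σ⁻¹ sends b → a; equivalently, reverse each cycle.
Reversing each cycle of σ and rotating so the smallest element leads gives (1, 6, 8, 2, 5, 9, 3, 4)(7, 10).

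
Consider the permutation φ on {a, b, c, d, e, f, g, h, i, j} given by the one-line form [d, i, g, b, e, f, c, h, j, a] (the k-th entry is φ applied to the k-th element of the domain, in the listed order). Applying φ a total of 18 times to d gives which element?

Tracing d → b → … returns to d after 5 steps, so d lies in a 5-cycle (a, d, b, i, j).
Powers repeat with period 5 on this cycle, and 18 mod 5 = 3, so φ^18(d) = φ^3(d).
Stepping 3 places around the cycle: d → b → i → j.

j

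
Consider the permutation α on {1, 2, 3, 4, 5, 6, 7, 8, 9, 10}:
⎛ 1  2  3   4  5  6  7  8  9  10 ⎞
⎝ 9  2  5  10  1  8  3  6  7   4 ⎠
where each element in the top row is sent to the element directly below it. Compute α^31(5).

Tracing 5 → 1 → … returns to 5 after 5 steps, so 5 lies in a 5-cycle (1 9 7 3 5).
Powers repeat with period 5 on this cycle, and 31 mod 5 = 1, so α^31(5) = α^1(5).
Advancing 1 step from 5: 5 → 1.

1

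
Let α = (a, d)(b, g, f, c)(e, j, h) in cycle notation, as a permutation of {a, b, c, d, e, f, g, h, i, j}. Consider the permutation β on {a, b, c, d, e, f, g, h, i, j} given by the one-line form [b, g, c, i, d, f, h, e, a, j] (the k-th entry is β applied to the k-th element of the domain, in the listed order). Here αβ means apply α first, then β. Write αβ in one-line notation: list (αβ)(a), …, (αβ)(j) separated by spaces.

For each element, apply α then β: a → d → i; b → g → h; c → b → g; d → a → b; e → j → j; f → c → c; g → f → f; h → e → d; i → i → a; j → h → e.
So αβ in one-line form is i h g b j c f d a e.

i h g b j c f d a e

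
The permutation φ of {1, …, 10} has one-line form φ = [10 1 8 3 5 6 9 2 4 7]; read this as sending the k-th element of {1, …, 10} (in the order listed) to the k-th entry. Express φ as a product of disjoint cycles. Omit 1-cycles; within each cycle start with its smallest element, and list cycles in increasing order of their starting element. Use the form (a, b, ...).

(1, 10, 7, 9, 4, 3, 8, 2)

From 1: 1 → 10 → 7 → 9 → 4 → 3 → 8 → 2 → 1, closing the cycle (1, 10, 7, 9, 4, 3, 8, 2).
Continuing from each remaining unvisited element yields (1, 10, 7, 9, 4, 3, 8, 2).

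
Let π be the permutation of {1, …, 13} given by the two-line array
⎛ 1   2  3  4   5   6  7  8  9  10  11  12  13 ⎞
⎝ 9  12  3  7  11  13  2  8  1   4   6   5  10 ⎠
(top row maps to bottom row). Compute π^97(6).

5

Tracing 6 → 13 → … returns to 6 after 9 steps, so 6 lies in a 9-cycle (2 12 5 11 6 13 10 4 7).
Powers repeat with period 9 on this cycle, and 97 mod 9 = 7, so π^97(6) = π^7(6).
Advancing 7 steps from 6: 6 → 13 → 10 → 4 → 7 → 2 → 12 → 5.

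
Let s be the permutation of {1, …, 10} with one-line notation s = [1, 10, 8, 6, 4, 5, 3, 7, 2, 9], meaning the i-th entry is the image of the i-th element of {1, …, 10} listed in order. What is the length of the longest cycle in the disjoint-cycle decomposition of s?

Decomposing into disjoint cycles gives (2 10 9)(3 8 7)(4 6 5); the longest has length 3.

3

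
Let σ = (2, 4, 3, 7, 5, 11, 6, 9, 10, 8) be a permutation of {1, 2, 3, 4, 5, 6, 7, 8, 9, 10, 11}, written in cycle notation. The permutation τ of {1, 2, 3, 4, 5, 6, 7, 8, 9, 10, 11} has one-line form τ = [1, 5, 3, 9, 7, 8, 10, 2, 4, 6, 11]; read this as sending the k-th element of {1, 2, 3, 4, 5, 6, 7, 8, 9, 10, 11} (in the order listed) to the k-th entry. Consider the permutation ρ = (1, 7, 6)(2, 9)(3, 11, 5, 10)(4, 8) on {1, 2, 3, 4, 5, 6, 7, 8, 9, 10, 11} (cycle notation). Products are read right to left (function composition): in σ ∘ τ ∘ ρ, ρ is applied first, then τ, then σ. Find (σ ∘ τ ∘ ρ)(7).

(σ ∘ τ ∘ ρ)(7) = σ(τ(ρ(7))). ρ(7) = 6, then τ(6) = 8, then σ(8) = 2, so the result is 2.

2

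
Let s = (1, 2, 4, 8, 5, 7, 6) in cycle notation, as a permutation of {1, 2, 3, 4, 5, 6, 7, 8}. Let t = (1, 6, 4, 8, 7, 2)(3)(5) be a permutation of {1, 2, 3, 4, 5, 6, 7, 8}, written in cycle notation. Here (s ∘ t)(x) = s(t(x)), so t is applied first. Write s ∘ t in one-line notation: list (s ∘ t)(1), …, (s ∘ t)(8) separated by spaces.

1 2 3 5 7 8 4 6

(s ∘ t)(x) = s(t(x)). Computing each image: s(t(1)) = s(6) = 1, s(t(2)) = s(1) = 2, s(t(3)) = s(3) = 3, s(t(4)) = s(8) = 5, s(t(5)) = s(5) = 7, s(t(6)) = s(4) = 8, s(t(7)) = s(2) = 4, s(t(8)) = s(7) = 6.
Hence s ∘ t = [1 2 3 5 7 8 4 6].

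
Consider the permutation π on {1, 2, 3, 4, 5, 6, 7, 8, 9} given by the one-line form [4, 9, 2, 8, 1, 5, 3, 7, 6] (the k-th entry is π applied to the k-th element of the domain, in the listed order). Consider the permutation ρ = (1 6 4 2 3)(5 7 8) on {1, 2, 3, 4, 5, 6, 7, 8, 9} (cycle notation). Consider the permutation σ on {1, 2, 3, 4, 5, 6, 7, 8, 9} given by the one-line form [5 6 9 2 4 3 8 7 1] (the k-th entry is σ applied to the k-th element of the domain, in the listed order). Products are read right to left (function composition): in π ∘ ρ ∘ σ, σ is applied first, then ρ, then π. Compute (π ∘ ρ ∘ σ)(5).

9

Chase 5: σ(5) = 4; ρ(4) = 2; π(2) = 9. Hence (π ∘ ρ ∘ σ)(5) = 9.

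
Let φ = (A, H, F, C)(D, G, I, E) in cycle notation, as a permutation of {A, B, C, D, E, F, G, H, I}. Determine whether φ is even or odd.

even

The cycle lengths are 4, 4, 1.
A cycle of length ℓ contributes ℓ−1 transpositions, so φ is a product of 3 + 3 = 6 transpositions — even.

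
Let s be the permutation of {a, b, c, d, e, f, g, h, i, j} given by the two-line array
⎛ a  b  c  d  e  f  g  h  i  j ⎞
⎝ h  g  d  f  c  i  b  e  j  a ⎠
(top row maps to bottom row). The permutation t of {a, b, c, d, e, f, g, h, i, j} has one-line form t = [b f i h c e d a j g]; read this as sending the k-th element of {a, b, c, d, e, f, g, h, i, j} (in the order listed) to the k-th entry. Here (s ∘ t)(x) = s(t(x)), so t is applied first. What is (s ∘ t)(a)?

(s ∘ t)(a) = s(t(a)). t(a) = b, then s(b) = g. So (s ∘ t)(a) = g.

g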